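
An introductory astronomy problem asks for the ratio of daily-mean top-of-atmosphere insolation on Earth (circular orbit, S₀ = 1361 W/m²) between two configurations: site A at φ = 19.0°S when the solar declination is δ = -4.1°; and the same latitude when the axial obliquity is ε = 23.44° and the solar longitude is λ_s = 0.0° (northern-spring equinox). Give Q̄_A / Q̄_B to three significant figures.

Q̄_A / Q̄_B ≈ 1.04

— Configuration A (φ=-19.0°):
cos H₀ = −tan(-19.0°) tan(-4.100°) = -0.0247, H₀ = 1.5955 rad.
Bracket: H₀ sin φ sin δ + cos φ cos δ sin H₀ = 1.5955×-0.32557×-0.07150 + 0.94552×0.99744×0.99970 = 0.037140 + 0.942817 = 0.979957.
Q̄ = (S₀/π) × [bracket] = (1361/π) × 0.979957 = 424.54 W/m².
— Configuration B (φ=-19.0°):
Solar declination: sin δ = sin ε · sin λ_s = sin 23.44° × sin 0.0° = 0.00000, so δ = +0.000°.
cos H₀ = −tan(-19.0°) tan(+0.000°) = 0.0000, H₀ = 1.5708 rad.
Bracket: H₀ sin φ sin δ + cos φ cos δ sin H₀ = 1.5708×-0.32557×0.00000 + 0.94552×1.00000×1.00000 = -0.000000 + 0.945520 = 0.945520.
Q̄ = (S₀/π) × [bracket] = (1361/π) × 0.945520 = 409.62 W/m².
Ratio Q̄_A / Q̄_B = 424.54 / 409.62 = 1.036.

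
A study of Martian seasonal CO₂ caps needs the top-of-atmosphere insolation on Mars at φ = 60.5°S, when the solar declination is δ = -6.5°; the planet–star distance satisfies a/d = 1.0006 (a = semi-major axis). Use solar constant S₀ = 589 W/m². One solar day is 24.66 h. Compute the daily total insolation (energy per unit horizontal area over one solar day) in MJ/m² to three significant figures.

10.9 MJ/m²

cos H₀ = −tan(-60.5°) tan(-6.500°) = -0.2014, H₀ = 1.7736 rad.
Bracket: H₀ sin φ sin δ + cos φ cos δ sin H₀ = 1.7736×-0.87036×-0.11320 + 0.49242×0.99357×0.97951 = 0.174744 + 0.479229 = 0.653973.
Inverse-square distance factor (a/d)² = 1.0006² = 1.001200.
Q̄ = (S₀/π) × 1.001200 × [bracket] = (589/π) × 1.001200 × 0.653973 = 122.76 W/m².
Daily total = Q̄ × 24.66 h × 3600 s/h = 122.76 × 24.66 × 3600 / 10⁶ = 10.90 MJ/m².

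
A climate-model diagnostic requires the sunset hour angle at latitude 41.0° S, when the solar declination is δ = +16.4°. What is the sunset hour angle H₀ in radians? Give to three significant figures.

cos H₀ = −tan φ · tan δ = −tan(-41.0°) × tan(+16.400°) = 0.2558, so H₀ = 1.3121 rad = 75.18°.

H₀ = 1.31 rad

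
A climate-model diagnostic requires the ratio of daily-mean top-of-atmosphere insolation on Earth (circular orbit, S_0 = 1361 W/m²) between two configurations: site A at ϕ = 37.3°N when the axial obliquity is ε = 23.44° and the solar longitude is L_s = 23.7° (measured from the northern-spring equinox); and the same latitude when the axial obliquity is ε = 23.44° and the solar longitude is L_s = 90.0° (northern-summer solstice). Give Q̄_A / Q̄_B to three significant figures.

Q̄_A / Q̄_B ≈ 0.821

— Configuration A (ϕ=+37.3°):
Solar declination: sin δ = sin ε · sin L_s = sin 23.44° × sin 23.7° = 0.15989, so δ = +9.201°.
cos h₀ = −tan(+37.3°) tan(+9.201°) = -0.1234, h₀ = 1.6945 rad.
Bracket: h₀ sin ϕ sin δ + cos ϕ cos δ sin h₀ = 1.6945×0.60599×0.15989 + 0.79547×0.98713×0.99236 = 0.164183 + 0.779233 = 0.943416.
Q̄ = (S_0/π) × [bracket] = (1361/π) × 0.943416 = 408.71 W/m².
— Configuration B (ϕ=+37.3°):
Solar declination: sin δ = sin ε · sin L_s = sin 23.44° × sin 90.0° = 0.39779, so δ = +23.440°.
cos h₀ = −tan(+37.3°) tan(+23.440°) = -0.3303, h₀ = 1.9074 rad.
Bracket: h₀ sin ϕ sin δ + cos ϕ cos δ sin h₀ = 1.9074×0.60599×0.39779 + 0.79547×0.91748×0.94388 = 0.459792 + 0.688870 = 1.148662.
Q̄ = (S_0/π) × [bracket] = (1361/π) × 1.148662 = 497.62 W/m².
Ratio Q̄_A / Q̄_B = 408.71 / 497.62 = 0.8213.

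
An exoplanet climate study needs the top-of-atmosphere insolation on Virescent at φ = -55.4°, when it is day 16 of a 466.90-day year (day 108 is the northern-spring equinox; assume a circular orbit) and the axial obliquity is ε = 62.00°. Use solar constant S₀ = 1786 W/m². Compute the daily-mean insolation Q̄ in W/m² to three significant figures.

Solar longitude: λ_s = 360° × (16 − 108)/466.90 = -70.936°, i.e. -70.936° + 360° = 289.064°.
sin δ = sin 62.00° × sin 289.064° = -0.83452, so δ = -56.566°.
cos H₀ = −tan(-55.4°) tan(-56.566°) = -2.1956 ≤ −1 ⇒ polar day, H₀ = π.
Bracket: H₀ sin φ sin δ + cos φ cos δ sin H₀ = 3.1416×-0.82314×-0.83452 + 0.56784×0.55098×0.00000 = 2.158049 + 0.000000 = 2.158049.
Q̄ = (S₀/π) × [bracket] = (1786/π) × 2.158049 = 1227 W/m².

Q̄ ≈ 1.23e+03 W/m²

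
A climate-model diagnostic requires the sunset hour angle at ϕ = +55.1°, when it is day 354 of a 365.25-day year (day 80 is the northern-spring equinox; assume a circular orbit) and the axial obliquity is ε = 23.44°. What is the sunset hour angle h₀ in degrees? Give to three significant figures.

h₀ = 51.6°

Solar longitude: L_s = 360° × (354 − 80)/365.25 = 270.062°.
sin δ = sin 23.44° × sin 270.062° = -0.39779, so δ = -23.440°.
cos h₀ = −tan ϕ · tan δ = −tan(+55.1°) × tan(-23.440°) = 0.6215, so h₀ = 0.9001 rad = 51.57°.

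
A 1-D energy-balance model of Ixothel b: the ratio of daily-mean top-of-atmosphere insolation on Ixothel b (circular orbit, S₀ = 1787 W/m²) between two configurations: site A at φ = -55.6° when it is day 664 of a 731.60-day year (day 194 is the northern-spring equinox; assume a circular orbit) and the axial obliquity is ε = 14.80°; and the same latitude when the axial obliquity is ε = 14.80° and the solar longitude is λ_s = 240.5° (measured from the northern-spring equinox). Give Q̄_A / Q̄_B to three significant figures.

Q̄_A / Q̄_B ≈ 0.962

— Configuration A (φ=-55.6°):
Solar longitude: λ_s = 360° × (664 − 194)/731.60 = 231.274°.
sin δ = sin 14.80° × sin 231.274° = -0.19928, so δ = -11.495°.
cos H₀ = −tan(-55.6°) tan(-11.495°) = -0.2970, H₀ = 1.8724 rad.
Bracket: H₀ sin φ sin δ + cos φ cos δ sin H₀ = 1.8724×-0.82511×-0.19928 + 0.56497×0.97994×0.95488 = 0.307875 + 0.528657 = 0.836532.
Q̄ = (S₀/π) × [bracket] = (1787/π) × 0.836532 = 475.84 W/m².
— Configuration B (φ=-55.6°):
Solar declination: sin δ = sin ε · sin λ_s = sin 14.80° × sin 240.5° = -0.22233, so δ = -12.846°.
cos H₀ = −tan(-55.6°) tan(-12.846°) = -0.3330, H₀ = 1.9103 rad.
Bracket: H₀ sin φ sin δ + cos φ cos δ sin H₀ = 1.9103×-0.82511×-0.22233 + 0.56497×0.97497×0.94291 = 0.350438 + 0.519382 = 0.869820.
Q̄ = (S₀/π) × [bracket] = (1787/π) × 0.869820 = 494.77 W/m².
Ratio Q̄_A / Q̄_B = 475.84 / 494.77 = 0.9617.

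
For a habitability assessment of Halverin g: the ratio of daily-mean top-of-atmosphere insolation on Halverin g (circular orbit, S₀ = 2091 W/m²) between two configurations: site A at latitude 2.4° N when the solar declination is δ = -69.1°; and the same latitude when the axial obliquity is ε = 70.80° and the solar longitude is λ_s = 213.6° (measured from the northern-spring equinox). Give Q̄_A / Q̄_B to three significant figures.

— Configuration A (φ=+2.4°):
cos H₀ = −tan(+2.4°) tan(-69.100°) = 0.1098, H₀ = 1.4608 rad.
Bracket: H₀ sin φ sin δ + cos φ cos δ sin H₀ = 1.4608×0.04188×-0.93420 + 0.99912×0.35674×0.99396 = -0.057153 + 0.354273 = 0.297120.
Q̄ = (S₀/π) × [bracket] = (2091/π) × 0.297120 = 197.76 W/m².
— Configuration B (φ=+2.4°):
Solar declination: sin δ = sin ε · sin λ_s = sin 70.80° × sin 213.6° = -0.52261, so δ = -31.507°.
cos H₀ = −tan(+2.4°) tan(-31.507°) = 0.0257, H₀ = 1.5451 rad.
Bracket: H₀ sin φ sin δ + cos φ cos δ sin H₀ = 1.5451×0.04188×-0.52261 + 0.99912×0.85257×0.99967 = -0.033817 + 0.851539 = 0.817722.
Q̄ = (S₀/π) × [bracket] = (2091/π) × 0.817722 = 544.26 W/m².
Ratio Q̄_A / Q̄_B = 197.76 / 544.26 = 0.3634.

Q̄_A / Q̄_B ≈ 0.363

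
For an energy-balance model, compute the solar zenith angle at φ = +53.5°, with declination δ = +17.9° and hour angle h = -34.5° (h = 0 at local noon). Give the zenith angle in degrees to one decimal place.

cos θ_z = sin φ sin δ + cos φ cos δ cos h = 0.247071 + 0.466480 = 0.713551.
θ_z = arccos(0.713551) = 44.5°.

θ_z = 44.5°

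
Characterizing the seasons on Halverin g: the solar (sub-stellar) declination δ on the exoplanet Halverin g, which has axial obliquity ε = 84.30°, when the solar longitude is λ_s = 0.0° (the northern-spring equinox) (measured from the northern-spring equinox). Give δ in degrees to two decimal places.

sin δ = sin ε · sin λ_s = sin 84.30° × sin 0.0° = 0.000000.
δ = arcsin(0.000000) = +0.00°.

δ = +0.00°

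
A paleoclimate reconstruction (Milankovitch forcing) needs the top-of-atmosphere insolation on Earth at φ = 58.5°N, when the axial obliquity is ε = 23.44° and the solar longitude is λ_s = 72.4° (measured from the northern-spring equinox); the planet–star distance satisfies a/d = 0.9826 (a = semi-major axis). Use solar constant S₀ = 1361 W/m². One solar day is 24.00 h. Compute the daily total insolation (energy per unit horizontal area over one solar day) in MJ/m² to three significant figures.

39.9 MJ/m²

Solar declination: sin δ = sin ε · sin λ_s = sin 23.44° × sin 72.4° = 0.37917, so δ = +22.282°.
cos H₀ = −tan(+58.5°) tan(+22.282°) = -0.6687, H₀ = 2.3032 rad.
Bracket: H₀ sin φ sin δ + cos φ cos δ sin H₀ = 2.3032×0.85264×0.37917 + 0.52250×0.92533×0.74355 = 0.744614 + 0.359495 = 1.104109.
Inverse-square distance factor (a/d)² = 0.9826² = 0.965503.
Q̄ = (S₀/π) × 0.965503 × [bracket] = (1361/π) × 0.965503 × 1.104109 = 461.82 W/m².
Daily total = Q̄ × 24.00 h × 3600 s/h = 461.82 × 24.00 × 3600 / 10⁶ = 39.90 MJ/m².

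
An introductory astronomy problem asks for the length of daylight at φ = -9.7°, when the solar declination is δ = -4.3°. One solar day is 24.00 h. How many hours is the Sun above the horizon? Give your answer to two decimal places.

cos H₀ = −tan φ · tan δ = −tan(-9.7°) × tan(-4.300°) = -0.0129, so H₀ = 1.5836 rad = 90.74°.
Daylight = 2H₀/(2π) × 24.00 h = (1.5836/π) × 24.00 = 12.10 h.

12.10 h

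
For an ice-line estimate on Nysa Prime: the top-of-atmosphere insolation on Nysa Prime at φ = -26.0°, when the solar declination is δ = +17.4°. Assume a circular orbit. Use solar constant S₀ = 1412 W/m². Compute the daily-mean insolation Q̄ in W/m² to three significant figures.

Q̄ ≈ 297 W/m²

cos H₀ = −tan(-26.0°) tan(+17.400°) = 0.1528, H₀ = 1.4173 rad.
Bracket: H₀ sin φ sin δ + cos φ cos δ sin H₀ = 1.4173×-0.43837×0.29904 + 0.89879×0.95424×0.98825 = -0.185794 + 0.847584 = 0.661790.
Q̄ = (S₀/π) × [bracket] = (1412/π) × 0.661790 = 297.4 W/m².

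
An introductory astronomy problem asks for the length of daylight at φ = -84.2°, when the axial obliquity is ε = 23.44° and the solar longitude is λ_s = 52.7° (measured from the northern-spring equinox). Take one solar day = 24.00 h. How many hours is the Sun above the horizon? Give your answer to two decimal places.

Solar declination: sin δ = sin ε · sin λ_s = sin 23.44° × sin 52.7° = 0.31643, so δ = +18.447°.
cos H₀ = −tan φ · tan δ = 3.2839 ≥ 1, so the Sun never rises (polar night) and H₀ = 0.
Daylight = 2H₀/(2π) × 24.00 h = (0.0000/π) × 24.00 = 0.00 h.

0.00 h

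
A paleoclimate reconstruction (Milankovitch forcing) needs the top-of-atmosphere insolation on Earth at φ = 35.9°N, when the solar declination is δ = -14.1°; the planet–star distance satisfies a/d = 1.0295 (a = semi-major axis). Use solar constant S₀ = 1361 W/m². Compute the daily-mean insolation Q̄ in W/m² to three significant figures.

cos H₀ = −tan(+35.9°) tan(-14.100°) = 0.1818, H₀ = 1.3880 rad.
Bracket: H₀ sin φ sin δ + cos φ cos δ sin H₀ = 1.3880×0.58637×-0.24362 + 0.81004×0.96987×0.98333 = -0.198278 + 0.772537 = 0.574259.
Inverse-square distance factor (a/d)² = 1.0295² = 1.059870.
Q̄ = (S₀/π) × 1.059870 × [bracket] = (1361/π) × 1.059870 × 0.574259 = 263.7 W/m².

Q̄ ≈ 264 W/m²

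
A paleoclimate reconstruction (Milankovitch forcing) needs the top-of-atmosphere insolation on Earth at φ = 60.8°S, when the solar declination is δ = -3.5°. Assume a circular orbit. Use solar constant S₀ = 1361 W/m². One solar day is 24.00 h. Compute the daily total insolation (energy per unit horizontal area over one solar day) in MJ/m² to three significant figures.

cos H₀ = −tan(-60.8°) tan(-3.500°) = -0.1094, H₀ = 1.6805 rad.
Bracket: H₀ sin φ sin δ + cos φ cos δ sin H₀ = 1.6805×-0.87292×-0.06105 + 0.48786×0.99813×0.99399 = 0.089557 + 0.484021 = 0.573578.
Q̄ = (S₀/π) × [bracket] = (1361/π) × 0.573578 = 248.49 W/m².
Daily total = Q̄ × 24.00 h × 3600 s/h = 248.49 × 24.00 × 3600 / 10⁶ = 21.47 MJ/m².

21.5 MJ/m²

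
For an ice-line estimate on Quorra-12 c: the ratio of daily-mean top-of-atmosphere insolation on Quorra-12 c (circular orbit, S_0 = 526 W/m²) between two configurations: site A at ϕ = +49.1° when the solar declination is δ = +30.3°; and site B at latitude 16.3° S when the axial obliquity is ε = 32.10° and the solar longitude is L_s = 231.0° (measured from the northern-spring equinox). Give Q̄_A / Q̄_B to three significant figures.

Q̄_A / Q̄_B ≈ 1.22

— Configuration A (ϕ=+49.1°):
cos h₀ = −tan(+49.1°) tan(+30.300°) = -0.6746, h₀ = 2.3112 rad.
Bracket: h₀ sin ϕ sin δ + cos ϕ cos δ sin h₀ = 2.3112×0.75585×0.50453 + 0.65474×0.86340×0.73819 = 0.881374 + 0.417301 = 1.298675.
Q̄ = (S_0/π) × [bracket] = (526/π) × 1.298675 = 217.44 W/m².
— Configuration B (ϕ=-16.3°):
Solar declination: sin δ = sin ε · sin L_s = sin 32.10° × sin 231.0° = -0.41297, so δ = -24.392°.
cos h₀ = −tan(-16.3°) tan(-24.392°) = -0.1326, h₀ = 1.7038 rad.
Bracket: h₀ sin ϕ sin δ + cos ϕ cos δ sin h₀ = 1.7038×-0.28067×-0.41297 + 0.95981×0.91074×0.99117 = 0.197485 + 0.866419 = 1.063904.
Q̄ = (S_0/π) × [bracket] = (526/π) × 1.063904 = 178.13 W/m².
Ratio Q̄_A / Q̄_B = 217.44 / 178.13 = 1.221.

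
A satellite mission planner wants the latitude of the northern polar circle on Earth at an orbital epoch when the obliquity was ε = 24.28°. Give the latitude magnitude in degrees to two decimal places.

65.72°

The polar circle is the lowest latitude that experiences at least one full rotation of continuous daylight at the northern-summer solstice; it lies at |ϕ| = 90° − ε = 90° − 24.28° = 65.72°.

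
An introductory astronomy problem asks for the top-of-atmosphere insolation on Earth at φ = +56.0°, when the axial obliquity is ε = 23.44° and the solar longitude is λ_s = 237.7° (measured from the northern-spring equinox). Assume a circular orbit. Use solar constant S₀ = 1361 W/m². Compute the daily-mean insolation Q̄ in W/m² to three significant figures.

Q̄ ≈ 71.2 W/m²

Solar declination: sin δ = sin ε · sin λ_s = sin 23.44° × sin 237.7° = -0.33624, so δ = -19.648°.
cos H₀ = −tan(+56.0°) tan(-19.648°) = 0.5293, H₀ = 1.0130 rad.
Bracket: H₀ sin φ sin δ + cos φ cos δ sin H₀ = 1.0130×0.82904×-0.33624 + 0.55919×0.94178×0.84843 = -0.282380 + 0.446812 = 0.164432.
Q̄ = (S₀/π) × [bracket] = (1361/π) × 0.164432 = 71.24 W/m².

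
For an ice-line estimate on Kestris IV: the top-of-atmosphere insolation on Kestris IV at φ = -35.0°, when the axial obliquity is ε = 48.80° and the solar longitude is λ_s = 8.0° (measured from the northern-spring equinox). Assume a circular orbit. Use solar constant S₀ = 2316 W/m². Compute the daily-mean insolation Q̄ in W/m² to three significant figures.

Q̄ ≈ 533 W/m²

Solar declination: sin δ = sin ε · sin λ_s = sin 48.80° × sin 8.0° = 0.10472, so δ = +6.011°.
cos H₀ = −tan(-35.0°) tan(+6.011°) = 0.0737, H₀ = 1.4970 rad.
Bracket: H₀ sin φ sin δ + cos φ cos δ sin H₀ = 1.4970×-0.57358×0.10472 + 0.81915×0.99450×0.99728 = -0.089918 + 0.812429 = 0.722511.
Q̄ = (S₀/π) × [bracket] = (2316/π) × 0.722511 = 532.6 W/m².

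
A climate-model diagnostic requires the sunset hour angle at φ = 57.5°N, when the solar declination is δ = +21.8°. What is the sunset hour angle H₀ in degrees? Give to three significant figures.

H₀ = 129°

cos H₀ = −tan φ · tan δ = −tan(+57.5°) × tan(+21.800°) = -0.6278, so H₀ = 2.2496 rad = 128.89°.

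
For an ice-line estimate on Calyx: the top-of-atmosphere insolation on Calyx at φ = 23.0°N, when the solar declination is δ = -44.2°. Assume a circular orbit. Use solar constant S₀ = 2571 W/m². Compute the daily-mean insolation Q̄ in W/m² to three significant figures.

Q̄ ≈ 237 W/m²

cos H₀ = −tan(+23.0°) tan(-44.200°) = 0.4128, H₀ = 1.1453 rad.
Bracket: H₀ sin φ sin δ + cos φ cos δ sin H₀ = 1.1453×0.39073×-0.69717 + 0.92050×0.71691×0.91083 = -0.311986 + 0.601071 = 0.289085.
Q̄ = (S₀/π) × [bracket] = (2571/π) × 0.289085 = 236.6 W/m².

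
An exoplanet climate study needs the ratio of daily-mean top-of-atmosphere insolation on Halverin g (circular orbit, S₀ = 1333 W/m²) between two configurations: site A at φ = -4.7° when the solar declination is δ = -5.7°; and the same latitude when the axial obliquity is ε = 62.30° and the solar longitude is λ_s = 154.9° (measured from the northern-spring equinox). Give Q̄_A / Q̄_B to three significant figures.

— Configuration A (φ=-4.7°):
cos H₀ = −tan(-4.7°) tan(-5.700°) = -0.0082, H₀ = 1.5790 rad.
Bracket: H₀ sin φ sin δ + cos φ cos δ sin H₀ = 1.5790×-0.08194×-0.09932 + 0.99664×0.99506×0.99997 = 0.012850 + 0.991687 = 1.004537.
Q̄ = (S₀/π) × [bracket] = (1333/π) × 1.004537 = 426.23 W/m².
— Configuration B (φ=-4.7°):
Solar declination: sin δ = sin ε · sin λ_s = sin 62.30° × sin 154.9° = 0.37558, so δ = +22.060°.
cos H₀ = −tan(-4.7°) tan(+22.060°) = 0.0333, H₀ = 1.5375 rad.
Bracket: H₀ sin φ sin δ + cos φ cos δ sin H₀ = 1.5375×-0.08194×0.37558 + 0.99664×0.92679×0.99944 = -0.047317 + 0.923159 = 0.875842.
Q̄ = (S₀/π) × [bracket] = (1333/π) × 0.875842 = 371.63 W/m².
Ratio Q̄_A / Q̄_B = 426.23 / 371.63 = 1.147.

Q̄_A / Q̄_B ≈ 1.15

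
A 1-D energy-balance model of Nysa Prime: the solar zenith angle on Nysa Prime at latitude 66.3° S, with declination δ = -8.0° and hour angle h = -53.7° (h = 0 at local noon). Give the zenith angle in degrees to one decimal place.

θ_z = 68.7°

cos θ_z = sin ϕ sin δ + cos ϕ cos δ cos h = 0.127436 + 0.235643 = 0.363079.
θ_z = arccos(0.363079) = 68.7°.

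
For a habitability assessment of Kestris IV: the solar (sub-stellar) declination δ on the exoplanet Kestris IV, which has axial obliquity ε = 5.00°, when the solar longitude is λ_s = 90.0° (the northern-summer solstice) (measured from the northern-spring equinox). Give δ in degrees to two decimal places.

sin δ = sin ε · sin λ_s = sin 5.00° × sin 90.0° = 0.087156.
δ = arcsin(0.087156) = +5.00°.

δ = +5.00°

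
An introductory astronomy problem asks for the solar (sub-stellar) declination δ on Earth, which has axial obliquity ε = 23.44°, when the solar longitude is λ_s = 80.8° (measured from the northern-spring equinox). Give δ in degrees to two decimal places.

δ = +23.12°

sin δ = sin ε · sin λ_s = sin 23.44° × sin 80.8° = 0.392671.
δ = arcsin(0.392671) = +23.12°.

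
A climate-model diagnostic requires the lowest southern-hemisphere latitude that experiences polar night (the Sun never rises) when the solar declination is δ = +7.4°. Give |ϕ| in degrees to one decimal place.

|ϕ| = 82.6°

Polar night requires cos h₀ = −tan ϕ tan δ ≥ 1, i.e. tan ϕ tan δ ≤ −1.
The boundary is |tan ϕ| · |tan δ| = 1, so |ϕ| = 90° − |δ| = 90° − 7.4° = 82.6° in the southern hemisphere.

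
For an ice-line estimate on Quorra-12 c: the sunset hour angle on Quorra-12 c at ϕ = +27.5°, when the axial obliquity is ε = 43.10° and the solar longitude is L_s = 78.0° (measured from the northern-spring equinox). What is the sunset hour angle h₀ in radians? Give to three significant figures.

h₀ = 2.06 rad

Solar declination: sin δ = sin ε · sin L_s = sin 43.10° × sin 78.0° = 0.66834, so δ = +41.939°.
cos h₀ = −tan ϕ · tan δ = −tan(+27.5°) × tan(+41.939°) = -0.4677, so h₀ = 2.0575 rad = 117.89°.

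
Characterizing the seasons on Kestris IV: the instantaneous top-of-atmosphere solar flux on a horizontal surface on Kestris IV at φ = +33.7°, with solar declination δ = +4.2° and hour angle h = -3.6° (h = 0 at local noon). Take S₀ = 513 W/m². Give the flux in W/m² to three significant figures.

cos θ_z = sin φ sin δ + cos φ cos δ cos h = 0.040636 + 0.828083 = 0.868719.
Flux = S₀ · cos θ_z = 513 × 0.868719 = 445.7 W/m².

446 W/m²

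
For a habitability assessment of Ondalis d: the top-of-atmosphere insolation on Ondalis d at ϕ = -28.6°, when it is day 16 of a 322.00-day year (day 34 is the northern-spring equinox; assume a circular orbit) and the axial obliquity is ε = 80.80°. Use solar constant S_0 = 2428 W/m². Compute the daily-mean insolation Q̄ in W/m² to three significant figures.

Solar longitude: L_s = 360° × (16 − 34)/322.00 = -20.124°, i.e. -20.124° + 360° = 339.876°.
sin δ = sin 80.80° × sin 339.876° = -0.33963, so δ = -19.854°.
cos h₀ = −tan(-28.6°) tan(-19.854°) = -0.1969, h₀ = 1.7690 rad.
Bracket: h₀ sin ϕ sin δ + cos ϕ cos δ sin h₀ = 1.7690×-0.47869×-0.33963 + 0.87798×0.94056×0.98043 = 0.287600 + 0.809632 = 1.097232.
Q̄ = (S_0/π) × [bracket] = (2428/π) × 1.097232 = 848.0 W/m².

Q̄ ≈ 848 W/m²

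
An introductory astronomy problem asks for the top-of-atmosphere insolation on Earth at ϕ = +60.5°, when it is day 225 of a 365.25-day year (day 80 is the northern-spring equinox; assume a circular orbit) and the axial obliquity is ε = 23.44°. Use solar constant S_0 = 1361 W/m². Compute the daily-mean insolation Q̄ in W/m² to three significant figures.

Q̄ ≈ 369 W/m²

Solar longitude: L_s = 360° × (225 − 80)/365.25 = 142.916°.
sin δ = sin 23.44° × sin 142.916° = 0.23986, so δ = +13.878°.
cos h₀ = −tan(+60.5°) tan(+13.878°) = -0.4367, h₀ = 2.0227 rad.
Bracket: h₀ sin ϕ sin δ + cos ϕ cos δ sin h₀ = 2.0227×0.87036×0.23986 + 0.49242×0.97081×0.89961 = 0.422268 + 0.430055 = 0.852323.
Q̄ = (S_0/π) × [bracket] = (1361/π) × 0.852323 = 369.2 W/m².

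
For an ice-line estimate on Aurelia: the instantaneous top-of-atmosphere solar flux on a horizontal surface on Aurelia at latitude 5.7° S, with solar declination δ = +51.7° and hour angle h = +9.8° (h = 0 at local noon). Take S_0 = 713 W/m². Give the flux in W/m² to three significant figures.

378 W/m²

cos θ_z = sin ϕ sin δ + cos ϕ cos δ cos h = -0.077944 + 0.607715 = 0.529771.
Flux = S_0 · cos θ_z = 713 × 0.529771 = 377.7 W/m².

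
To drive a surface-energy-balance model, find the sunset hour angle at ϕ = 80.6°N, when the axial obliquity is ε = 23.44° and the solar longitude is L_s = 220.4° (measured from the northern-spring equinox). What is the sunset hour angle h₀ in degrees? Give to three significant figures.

h₀ = 0.00°

Solar declination: sin δ = sin ε · sin L_s = sin 23.44° × sin 220.4° = -0.25781, so δ = -14.940°.
cos h₀ = −tan ϕ · tan δ = 1.6118 ≥ 1, so the Sun never rises (polar night) and h₀ = 0.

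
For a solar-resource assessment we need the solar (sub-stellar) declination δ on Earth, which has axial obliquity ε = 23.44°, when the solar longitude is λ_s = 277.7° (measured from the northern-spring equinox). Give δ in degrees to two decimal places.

δ = -23.22°

sin δ = sin ε · sin λ_s = sin 23.44° × sin 277.7° = -0.394202.
δ = arcsin(-0.394202) = -23.22°.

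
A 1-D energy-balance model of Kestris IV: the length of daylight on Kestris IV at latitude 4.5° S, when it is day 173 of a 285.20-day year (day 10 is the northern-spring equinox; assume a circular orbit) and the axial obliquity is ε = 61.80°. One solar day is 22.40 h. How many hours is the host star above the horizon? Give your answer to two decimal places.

11.43 h

Solar longitude: λ_s = 360° × (173 − 10)/285.20 = 205.750°.
sin δ = sin 61.80° × sin 205.750° = -0.38288, so δ = -22.512°.
cos H₀ = −tan φ · tan δ = −tan(-4.5°) × tan(-22.512°) = -0.0326, so H₀ = 1.6034 rad = 91.87°.
Daylight = 2H₀/(2π) × 22.40 h = (1.6034/π) × 22.40 = 11.43 h.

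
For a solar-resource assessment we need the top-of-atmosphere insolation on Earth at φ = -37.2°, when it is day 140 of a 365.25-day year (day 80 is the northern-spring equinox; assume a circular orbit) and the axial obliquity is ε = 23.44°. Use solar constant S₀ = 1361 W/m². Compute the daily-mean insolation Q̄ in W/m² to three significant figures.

Q̄ ≈ 196 W/m²

Solar longitude: λ_s = 360° × (140 − 80)/365.25 = 59.138°.
sin δ = sin 23.44° × sin 59.138° = 0.34146, so δ = +19.966°.
cos H₀ = −tan(-37.2°) tan(+19.966°) = 0.2758, H₀ = 1.2914 rad.
Bracket: H₀ sin φ sin δ + cos φ cos δ sin H₀ = 1.2914×-0.60460×0.34146 + 0.79653×0.93990×0.96123 = -0.266605 + 0.719633 = 0.453028.
Q̄ = (S₀/π) × [bracket] = (1361/π) × 0.453028 = 196.3 W/m².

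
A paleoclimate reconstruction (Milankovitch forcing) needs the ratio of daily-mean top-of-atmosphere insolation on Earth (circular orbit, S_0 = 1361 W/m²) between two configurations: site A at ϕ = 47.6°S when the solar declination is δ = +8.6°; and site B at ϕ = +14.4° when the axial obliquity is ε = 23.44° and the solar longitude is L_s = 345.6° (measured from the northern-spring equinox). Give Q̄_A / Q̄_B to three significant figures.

— Configuration A (ϕ=-47.6°):
cos h₀ = −tan(-47.6°) tan(+8.600°) = 0.1656, h₀ = 1.4044 rad.
Bracket: h₀ sin ϕ sin δ + cos ϕ cos δ sin h₀ = 1.4044×-0.73846×0.14954 + 0.67430×0.98876×0.98619 = -0.155087 + 0.657513 = 0.502426.
Q̄ = (S_0/π) × [bracket] = (1361/π) × 0.502426 = 217.66 W/m².
— Configuration B (ϕ=+14.4°):
Solar declination: sin δ = sin ε · sin L_s = sin 23.44° × sin 345.6° = -0.09893, so δ = -5.677°.
cos h₀ = −tan(+14.4°) tan(-5.677°) = 0.0255, h₀ = 1.5453 rad.
Bracket: h₀ sin ϕ sin δ + cos ϕ cos δ sin h₀ = 1.5453×0.24869×-0.09893 + 0.96858×0.99509×0.99967 = -0.038019 + 0.963506 = 0.925487.
Q̄ = (S_0/π) × [bracket] = (1361/π) × 0.925487 = 400.94 W/m².
Ratio Q̄_A / Q̄_B = 217.66 / 400.94 = 0.5429.

Q̄_A / Q̄_B ≈ 0.543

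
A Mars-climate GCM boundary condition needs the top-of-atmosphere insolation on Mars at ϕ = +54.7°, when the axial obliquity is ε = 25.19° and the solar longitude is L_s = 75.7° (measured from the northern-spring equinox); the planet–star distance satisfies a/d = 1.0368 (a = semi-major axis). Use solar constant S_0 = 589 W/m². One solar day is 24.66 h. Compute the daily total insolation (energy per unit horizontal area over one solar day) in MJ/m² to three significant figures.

Solar declination: sin δ = sin ε · sin L_s = sin 25.19° × sin 75.7° = 0.41243, so δ = +24.358°.
cos h₀ = −tan(+54.7°) tan(+24.358°) = -0.6394, h₀ = 2.2645 rad.
Bracket: h₀ sin ϕ sin δ + cos ϕ cos δ sin h₀ = 2.2645×0.81614×0.41243 + 0.57786×0.91099×0.76886 = 0.762232 + 0.404747 = 1.166979.
Inverse-square distance factor (a/d)² = 1.0368² = 1.074954.
Q̄ = (S_0/π) × 1.074954 × [bracket] = (589/π) × 1.074954 × 1.166979 = 235.19 W/m².
Daily total = Q̄ × 24.66 h × 3600 s/h = 235.19 × 24.66 × 3600 / 10⁶ = 20.88 MJ/m².

20.9 MJ/m²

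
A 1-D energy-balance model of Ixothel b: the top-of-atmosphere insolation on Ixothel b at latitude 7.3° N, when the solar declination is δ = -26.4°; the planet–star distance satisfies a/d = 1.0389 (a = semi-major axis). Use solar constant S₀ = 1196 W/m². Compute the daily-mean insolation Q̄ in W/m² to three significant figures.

Q̄ ≈ 329 W/m²

cos H₀ = −tan(+7.3°) tan(-26.400°) = 0.0636, H₀ = 1.5072 rad.
Bracket: H₀ sin φ sin δ + cos φ cos δ sin H₀ = 1.5072×0.12706×-0.44464 + 0.99189×0.89571×0.99798 = -0.085151 + 0.886651 = 0.801500.
Inverse-square distance factor (a/d)² = 1.0389² = 1.079313.
Q̄ = (S₀/π) × 1.079313 × [bracket] = (1196/π) × 1.079313 × 0.801500 = 329.3 W/m².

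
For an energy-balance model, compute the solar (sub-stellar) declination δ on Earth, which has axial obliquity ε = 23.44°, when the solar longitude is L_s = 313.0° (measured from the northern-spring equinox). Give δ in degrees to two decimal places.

sin δ = sin ε · sin L_s = sin 23.44° × sin 313.0° = -0.290924.
δ = arcsin(-0.290924) = -16.91°.

δ = -16.91°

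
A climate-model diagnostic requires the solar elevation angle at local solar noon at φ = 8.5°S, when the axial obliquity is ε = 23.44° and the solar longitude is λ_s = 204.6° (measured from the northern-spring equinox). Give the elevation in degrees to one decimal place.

Solar declination: sin δ = sin ε · sin λ_s = sin 23.44° × sin 204.6° = -0.16559, so δ = -9.532°.
At local noon the hour angle is zero, so the zenith angle equals |φ − δ| = |-8.5° − (-9.532°)| = 1.032°.
Elevation = 90° − 1.032° = 89.0°.

89.0°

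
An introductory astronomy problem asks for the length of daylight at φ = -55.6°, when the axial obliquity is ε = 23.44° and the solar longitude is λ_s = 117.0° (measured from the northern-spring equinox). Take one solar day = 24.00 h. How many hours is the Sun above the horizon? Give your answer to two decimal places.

Solar declination: sin δ = sin ε · sin λ_s = sin 23.44° × sin 117.0° = 0.35443, so δ = +20.759°.
cos H₀ = −tan φ · tan δ = −tan(-55.6°) × tan(+20.759°) = 0.5536, so H₀ = 0.9841 rad = 56.39°.
Daylight = 2H₀/(2π) × 24.00 h = (0.9841/π) × 24.00 = 7.52 h.

7.52 h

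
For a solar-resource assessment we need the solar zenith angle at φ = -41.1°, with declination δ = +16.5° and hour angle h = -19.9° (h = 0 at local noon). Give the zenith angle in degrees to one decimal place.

θ_z = 60.5°

cos θ_z = sin φ sin δ + cos φ cos δ cos h = -0.186705 + 0.679388 = 0.492683.
θ_z = arccos(0.492683) = 60.5°.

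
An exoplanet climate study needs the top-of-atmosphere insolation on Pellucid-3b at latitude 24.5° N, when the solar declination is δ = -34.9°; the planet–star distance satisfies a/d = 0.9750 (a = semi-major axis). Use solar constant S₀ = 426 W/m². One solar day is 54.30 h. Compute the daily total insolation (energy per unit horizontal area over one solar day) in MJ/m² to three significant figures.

10.4 MJ/m²

cos H₀ = −tan(+24.5°) tan(-34.900°) = 0.3179, H₀ = 1.2473 rad.
Bracket: H₀ sin φ sin δ + cos φ cos δ sin H₀ = 1.2473×0.41469×-0.57215 + 0.90996×0.82015×0.94812 = -0.295940 + 0.707585 = 0.411645.
Inverse-square distance factor (a/d)² = 0.9750² = 0.950625.
Q̄ = (S₀/π) × 0.950625 × [bracket] = (426/π) × 0.950625 × 0.411645 = 53.063 W/m².
Daily total = Q̄ × 54.30 h × 3600 s/h = 53.063 × 54.30 × 3600 / 10⁶ = 10.37 MJ/m².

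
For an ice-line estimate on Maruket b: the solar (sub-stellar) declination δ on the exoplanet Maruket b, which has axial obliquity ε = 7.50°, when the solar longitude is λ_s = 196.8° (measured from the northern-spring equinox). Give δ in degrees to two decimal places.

δ = -2.16°

sin δ = sin ε · sin λ_s = sin 7.50° × sin 196.8° = -0.037726.
δ = arcsin(-0.037726) = -2.16°.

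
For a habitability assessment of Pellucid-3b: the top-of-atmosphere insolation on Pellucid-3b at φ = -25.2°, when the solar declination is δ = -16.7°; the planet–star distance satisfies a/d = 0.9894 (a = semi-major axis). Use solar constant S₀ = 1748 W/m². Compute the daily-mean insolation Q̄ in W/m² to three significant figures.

Q̄ ≈ 581 W/m²

cos H₀ = −tan(-25.2°) tan(-16.700°) = -0.1412, H₀ = 1.7124 rad.
Bracket: H₀ sin φ sin δ + cos φ cos δ sin H₀ = 1.7124×-0.42578×-0.28736 + 0.90483×0.95782×0.98998 = 0.209516 + 0.857980 = 1.067496.
Inverse-square distance factor (a/d)² = 0.9894² = 0.978912.
Q̄ = (S₀/π) × 0.978912 × [bracket] = (1748/π) × 0.978912 × 1.067496 = 581.4 W/m².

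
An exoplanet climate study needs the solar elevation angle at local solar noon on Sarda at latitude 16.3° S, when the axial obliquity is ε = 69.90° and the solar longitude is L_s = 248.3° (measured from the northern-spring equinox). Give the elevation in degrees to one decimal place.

45.5°

Solar declination: sin δ = sin ε · sin L_s = sin 69.90° × sin 248.3° = -0.87254, so δ = -60.756°.
At local noon the hour angle is zero, so the zenith angle equals |ϕ − δ| = |-16.3° − (-60.756°)| = 44.456°.
Elevation = 90° − 44.456° = 45.5°.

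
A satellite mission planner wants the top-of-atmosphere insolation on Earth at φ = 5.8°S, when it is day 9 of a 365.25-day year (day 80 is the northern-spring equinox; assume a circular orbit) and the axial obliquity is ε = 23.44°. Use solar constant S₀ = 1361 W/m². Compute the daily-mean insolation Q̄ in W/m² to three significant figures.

Q̄ ≈ 426 W/m²

Solar longitude: λ_s = 360° × (9 − 80)/365.25 = -69.979°, i.e. -69.979° + 360° = 290.021°.
sin δ = sin 23.44° × sin 290.021° = -0.37375, so δ = -21.947°.
cos H₀ = −tan(-5.8°) tan(-21.947°) = -0.0409, H₀ = 1.6117 rad.
Bracket: H₀ sin φ sin δ + cos φ cos δ sin H₀ = 1.6117×-0.10106×-0.37375 + 0.99488×0.92753×0.99916 = 0.060876 + 0.922006 = 0.982882.
Q̄ = (S₀/π) × [bracket] = (1361/π) × 0.982882 = 425.8 W/m².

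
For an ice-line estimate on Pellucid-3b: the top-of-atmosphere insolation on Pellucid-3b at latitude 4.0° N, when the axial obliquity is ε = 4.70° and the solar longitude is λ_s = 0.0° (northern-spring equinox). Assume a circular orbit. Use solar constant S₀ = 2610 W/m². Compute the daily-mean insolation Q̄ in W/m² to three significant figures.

Q̄ ≈ 829 W/m²

Solar declination: sin δ = sin ε · sin λ_s = sin 4.70° × sin 0.0° = 0.00000, so δ = +0.000°.
cos H₀ = −tan(+4.0°) tan(+0.000°) = -0.0000, H₀ = 1.5708 rad.
Bracket: H₀ sin φ sin δ + cos φ cos δ sin H₀ = 1.5708×0.06976×0.00000 + 0.99756×1.00000×1.00000 = 0.000000 + 0.997560 = 0.997560.
Q̄ = (S₀/π) × [bracket] = (2610/π) × 0.997560 = 828.8 W/m².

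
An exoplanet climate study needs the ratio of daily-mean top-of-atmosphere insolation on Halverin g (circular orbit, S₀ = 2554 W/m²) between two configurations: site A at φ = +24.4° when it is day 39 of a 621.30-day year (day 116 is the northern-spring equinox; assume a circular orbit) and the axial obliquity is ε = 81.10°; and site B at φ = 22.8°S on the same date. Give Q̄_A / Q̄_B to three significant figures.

— Configuration A (φ=+24.4°):
Solar longitude: λ_s = 360° × (39 − 116)/621.30 = -44.616°, i.e. -44.616° + 360° = 315.384°.
sin δ = sin 81.10° × sin 315.384° = -0.69390, so δ = -43.939°.
cos H₀ = −tan(+24.4°) tan(-43.939°) = 0.4371, H₀ = 1.1184 rad.
Bracket: H₀ sin φ sin δ + cos φ cos δ sin H₀ = 1.1184×0.41310×-0.69390 + 0.91068×0.72007×0.89940 = -0.320589 + 0.589785 = 0.269196.
Q̄ = (S₀/π) × [bracket] = (2554/π) × 0.269196 = 218.85 W/m².
— Configuration B (φ=-22.8°):
cos H₀ = −tan(-22.8°) tan(-43.939°) = -0.4051, H₀ = 1.9879 rad.
Bracket: H₀ sin φ sin δ + cos φ cos δ sin H₀ = 1.9879×-0.38752×-0.69390 + 0.92186×0.72007×0.91428 = 0.534547 + 0.606902 = 1.141449.
Q̄ = (S₀/π) × [bracket] = (2554/π) × 1.141449 = 927.96 W/m².
Ratio Q̄_A / Q̄_B = 218.85 / 927.96 = 0.2358.

Q̄_A / Q̄_B ≈ 0.236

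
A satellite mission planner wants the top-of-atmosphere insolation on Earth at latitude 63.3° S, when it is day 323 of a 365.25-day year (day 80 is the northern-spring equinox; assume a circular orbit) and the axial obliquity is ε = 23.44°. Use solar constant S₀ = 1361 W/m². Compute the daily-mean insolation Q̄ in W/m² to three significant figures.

Solar longitude: λ_s = 360° × (323 − 80)/365.25 = 239.507°.
sin δ = sin 23.44° × sin 239.507° = -0.34277, so δ = -20.046°.
cos H₀ = −tan(-63.3°) tan(-20.046°) = -0.7255, H₀ = 2.3825 rad.
Bracket: H₀ sin φ sin δ + cos φ cos δ sin H₀ = 2.3825×-0.89337×-0.34277 + 0.44932×0.93942×0.68825 = 0.729570 + 0.290510 = 1.020080.
Q̄ = (S₀/π) × [bracket] = (1361/π) × 1.020080 = 441.9 W/m².

Q̄ ≈ 442 W/m²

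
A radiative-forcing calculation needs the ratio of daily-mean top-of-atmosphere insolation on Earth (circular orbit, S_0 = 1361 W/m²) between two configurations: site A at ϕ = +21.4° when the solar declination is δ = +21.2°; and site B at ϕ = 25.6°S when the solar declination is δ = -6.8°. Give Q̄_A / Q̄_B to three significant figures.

— Configuration A (ϕ=+21.4°):
cos h₀ = −tan(+21.4°) tan(+21.200°) = -0.1520, h₀ = 1.7234 rad.
Bracket: h₀ sin ϕ sin δ + cos ϕ cos δ sin h₀ = 1.7234×0.36488×0.36162 + 0.93106×0.93232×0.98838 = 0.227399 + 0.857959 = 1.085358.
Q̄ = (S_0/π) × [bracket] = (1361/π) × 1.085358 = 470.20 W/m².
— Configuration B (ϕ=-25.6°):
cos h₀ = −tan(-25.6°) tan(-6.800°) = -0.0571, h₀ = 1.6280 rad.
Bracket: h₀ sin ϕ sin δ + cos ϕ cos δ sin h₀ = 1.6280×-0.43209×-0.11840 + 0.90183×0.99297×0.99837 = 0.083288 + 0.894030 = 0.977318.
Q̄ = (S_0/π) × [bracket] = (1361/π) × 0.977318 = 423.39 W/m².
Ratio Q̄_A / Q̄_B = 470.20 / 423.39 = 1.111.

Q̄_A / Q̄_B ≈ 1.11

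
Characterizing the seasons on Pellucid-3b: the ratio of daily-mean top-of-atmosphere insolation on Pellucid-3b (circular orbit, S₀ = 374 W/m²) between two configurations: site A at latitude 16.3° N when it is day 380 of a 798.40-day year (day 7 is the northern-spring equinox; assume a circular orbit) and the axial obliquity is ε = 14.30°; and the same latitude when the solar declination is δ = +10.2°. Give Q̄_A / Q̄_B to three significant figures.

Q̄_A / Q̄_B ≈ 0.958

— Configuration A (φ=+16.3°):
Solar longitude: λ_s = 360° × (380 − 7)/798.40 = 168.186°.
sin δ = sin 14.30° × sin 168.186° = 0.05057, so δ = +2.899°.
cos H₀ = −tan(+16.3°) tan(+2.899°) = -0.0148, H₀ = 1.5856 rad.
Bracket: H₀ sin φ sin δ + cos φ cos δ sin H₀ = 1.5856×0.28067×0.05057 + 0.95981×0.99872×0.99989 = 0.022505 + 0.958476 = 0.980981.
Q̄ = (S₀/π) × [bracket] = (374/π) × 0.980981 = 116.78 W/m².
— Configuration B (φ=+16.3°):
cos H₀ = −tan(+16.3°) tan(+10.200°) = -0.0526, H₀ = 1.6234 rad.
Bracket: H₀ sin φ sin δ + cos φ cos δ sin H₀ = 1.6234×0.28067×0.17708 + 0.95981×0.98420×0.99861 = 0.080685 + 0.943332 = 1.024017.
Q̄ = (S₀/π) × [bracket] = (374/π) × 1.024017 = 121.91 W/m².
Ratio Q̄_A / Q̄_B = 116.78 / 121.91 = 0.9579.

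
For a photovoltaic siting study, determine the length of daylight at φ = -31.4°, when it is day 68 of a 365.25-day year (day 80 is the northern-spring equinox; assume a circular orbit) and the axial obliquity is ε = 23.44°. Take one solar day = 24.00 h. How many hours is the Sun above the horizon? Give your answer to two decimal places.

Solar longitude: λ_s = 360° × (68 − 80)/365.25 = -11.828°, i.e. -11.828° + 360° = 348.172°.
sin δ = sin 23.44° × sin 348.172° = -0.08153, so δ = -4.677°.
cos H₀ = −tan φ · tan δ = −tan(-31.4°) × tan(-4.677°) = -0.0499, so H₀ = 1.6208 rad = 92.86°.
Daylight = 2H₀/(2π) × 24.00 h = (1.6208/π) × 24.00 = 12.38 h.

12.38 h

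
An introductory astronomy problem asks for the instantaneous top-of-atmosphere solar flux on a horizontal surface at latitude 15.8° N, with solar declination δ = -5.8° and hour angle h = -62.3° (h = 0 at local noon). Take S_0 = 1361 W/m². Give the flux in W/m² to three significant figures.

cos θ_z = sin ϕ sin δ + cos ϕ cos δ cos h = -0.027516 + 0.444990 = 0.417474.
Flux = S_0 · cos θ_z = 1361 × 0.417474 = 568.2 W/m².

568 W/m²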